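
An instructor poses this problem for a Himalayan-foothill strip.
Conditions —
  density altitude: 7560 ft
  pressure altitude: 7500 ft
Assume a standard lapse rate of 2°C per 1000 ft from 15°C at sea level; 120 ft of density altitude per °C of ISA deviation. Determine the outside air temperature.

Density altitude − pressure altitude = 7560 − 7500 = +60 ft.
At 120 ft/°C that is an ISA deviation of 60/120 = +0.5°C.
ISA temperature at 7500 ft = 15 − 2 × (7500/1000) = 0°C.
OAT = ISA + deviation = 0 + (+0.5) = 0.5°C.

0.5°C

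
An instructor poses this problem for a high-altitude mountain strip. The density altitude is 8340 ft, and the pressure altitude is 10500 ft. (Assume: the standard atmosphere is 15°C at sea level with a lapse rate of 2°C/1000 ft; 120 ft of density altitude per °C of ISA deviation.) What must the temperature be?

Density altitude − pressure altitude = 8340 − 10500 = -2160 ft.
At 120 ft/°C that is an ISA deviation of -2160/120 = -18°C.
ISA temperature at 10500 ft = 15 − 2 × (10500/1000) = -6°C.
OAT = ISA + deviation = -6 + (-18) = -24°C.

-24°C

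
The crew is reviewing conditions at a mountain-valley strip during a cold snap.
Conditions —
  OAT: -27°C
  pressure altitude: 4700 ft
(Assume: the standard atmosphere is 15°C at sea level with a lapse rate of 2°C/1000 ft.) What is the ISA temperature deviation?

ISA temperature at 4700 ft = 15 − 2 × (4700/1000) = 5.6°C.
Deviation = OAT − ISA = -27 − 5.6 = -32.6°C.

ISA-32.6°C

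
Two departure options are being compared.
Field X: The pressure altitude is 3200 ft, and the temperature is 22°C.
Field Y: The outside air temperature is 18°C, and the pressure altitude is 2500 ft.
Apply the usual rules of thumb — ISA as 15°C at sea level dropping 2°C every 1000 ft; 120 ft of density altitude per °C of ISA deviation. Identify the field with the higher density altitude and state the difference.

Field X: ISA temp = 8.6°C, deviation +13.4°C, DA = 3200 + 120 × 13.4 = 4808 ft.
Field Y: ISA temp = 10°C, deviation +8°C, DA = 2500 + 120 × 8 = 3460 ft.
Field X is higher by 4808 − 3460 = 1348 ft.

Field X by 1348 ft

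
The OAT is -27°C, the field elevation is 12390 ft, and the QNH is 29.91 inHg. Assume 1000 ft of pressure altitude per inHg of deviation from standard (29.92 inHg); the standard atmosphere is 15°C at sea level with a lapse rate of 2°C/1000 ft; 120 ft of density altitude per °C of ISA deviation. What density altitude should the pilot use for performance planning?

10336 ft

Pressure altitude = 12390 + (29.92 − 29.91) × 1000 = 12390 + (+10) = 12400 ft.
ISA temperature at 12400 ft = 15 − 2 × (12400/1000) = -9.8°C.
ISA deviation = -27 − (-9.8) = -17.2°C.
Density altitude = 12400 + 120 × (-17.2) = 10336 ft.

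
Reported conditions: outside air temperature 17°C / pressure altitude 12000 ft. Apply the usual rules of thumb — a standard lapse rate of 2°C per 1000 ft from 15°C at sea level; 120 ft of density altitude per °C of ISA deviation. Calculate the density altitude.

15120 ft

ISA temperature at 12000 ft = 15 − 2 × (12000/1000) = -9°C.
ISA deviation = 17 − (-9) = +26°C.
Density altitude = 12000 + 120 × (26) = 12000 + (+3120) = 15120 ft.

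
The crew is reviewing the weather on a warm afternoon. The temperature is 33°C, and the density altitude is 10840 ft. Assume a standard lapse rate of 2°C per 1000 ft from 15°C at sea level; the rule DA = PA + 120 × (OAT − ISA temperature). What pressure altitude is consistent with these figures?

7000 ft

DA = PA + 120 × (OAT − (15 − 2·PA/1000)) = PA + 120·OAT − 1800 + 0.24·PA = 1.24·PA + 120·OAT − 1800.
So 1.24·PA = 10840 − 120 × 33 + 1800 = 8680.
PA = 8680 / 1.24 = 7000 ft.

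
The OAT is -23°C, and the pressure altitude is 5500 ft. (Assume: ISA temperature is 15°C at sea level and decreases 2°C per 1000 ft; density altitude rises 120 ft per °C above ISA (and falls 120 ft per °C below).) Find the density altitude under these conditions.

ISA temperature at 5500 ft = 15 − 2 × (5500/1000) = 4°C.
ISA deviation = -23 − 4 = -27°C.
Density altitude = 5500 + 120 × (-27) = 5500 + (-3240) = 2260 ft.

2260 ft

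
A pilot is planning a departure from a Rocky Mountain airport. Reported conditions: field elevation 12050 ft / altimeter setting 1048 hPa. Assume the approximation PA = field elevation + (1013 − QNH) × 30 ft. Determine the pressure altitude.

11000 ft

Pressure correction = (1013 − 1048) × 30 = -1050 ft.
Pressure altitude = 12050 + (-1050) = 11000 ft.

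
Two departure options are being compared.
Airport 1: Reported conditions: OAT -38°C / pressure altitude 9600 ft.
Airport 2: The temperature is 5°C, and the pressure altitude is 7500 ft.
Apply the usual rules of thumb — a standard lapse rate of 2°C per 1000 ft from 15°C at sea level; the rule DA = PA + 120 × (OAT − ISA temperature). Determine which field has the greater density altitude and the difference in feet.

Airport 1: ISA temp = -4.2°C, deviation -33.8°C, DA = 9600 + 120 × (-33.8) = 5544 ft.
Airport 2: ISA temp = 0°C, deviation +5°C, DA = 7500 + 120 × 5 = 8100 ft.
Airport 2 is higher by 8100 − 5544 = 2556 ft.

Airport 2 by 2556 ft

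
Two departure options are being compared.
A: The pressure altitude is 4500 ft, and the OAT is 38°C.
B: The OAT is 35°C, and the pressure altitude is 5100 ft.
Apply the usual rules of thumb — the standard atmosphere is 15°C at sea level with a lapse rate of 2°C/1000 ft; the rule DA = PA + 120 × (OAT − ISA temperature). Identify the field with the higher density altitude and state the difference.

A: ISA temp = 6°C, deviation +32°C, DA = 4500 + 120 × 32 = 8340 ft.
B: ISA temp = 4.8°C, deviation +30.2°C, DA = 5100 + 120 × 30.2 = 8724 ft.
B is higher by 8724 − 8340 = 384 ft.

B by 384 ft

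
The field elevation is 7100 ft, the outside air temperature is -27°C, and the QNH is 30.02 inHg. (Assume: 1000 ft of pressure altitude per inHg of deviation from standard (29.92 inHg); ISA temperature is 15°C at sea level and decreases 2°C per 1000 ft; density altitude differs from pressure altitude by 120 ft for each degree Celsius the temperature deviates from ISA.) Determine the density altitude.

3640 ft

Pressure altitude = 7100 + (29.92 − 30.02) × 1000 = 7100 + (-100) = 7000 ft.
ISA temperature at 7000 ft = 15 − 2 × (7000/1000) = 1°C.
ISA deviation = -27 − 1 = -28°C.
Density altitude = 7000 + 120 × (-28) = 3640 ft.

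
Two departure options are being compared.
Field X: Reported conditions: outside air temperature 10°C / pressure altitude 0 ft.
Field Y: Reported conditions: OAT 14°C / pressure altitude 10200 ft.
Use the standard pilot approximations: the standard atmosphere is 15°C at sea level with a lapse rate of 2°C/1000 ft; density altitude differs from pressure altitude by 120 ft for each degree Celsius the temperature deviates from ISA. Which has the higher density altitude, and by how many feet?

Field Y by 13128 ft

Field X: ISA temp = 15°C, deviation -5°C, DA = 0 + 120 × (-5) = -600 ft.
Field Y: ISA temp = -5.4°C, deviation +19.4°C, DA = 10200 + 120 × 19.4 = 12528 ft.
Field Y is higher by 12528 − (-600) = 13128 ft.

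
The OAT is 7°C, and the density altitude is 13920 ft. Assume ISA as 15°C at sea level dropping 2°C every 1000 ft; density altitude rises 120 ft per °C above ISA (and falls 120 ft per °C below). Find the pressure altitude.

DA = PA + 120 × (OAT − (15 − 2·PA/1000)) = PA + 120·OAT − 1800 + 0.24·PA = 1.24·PA + 120·OAT − 1800.
So 1.24·PA = 13920 − 120 × 7 + 1800 = 14880.
PA = 14880 / 1.24 = 12000 ft.

12000 ft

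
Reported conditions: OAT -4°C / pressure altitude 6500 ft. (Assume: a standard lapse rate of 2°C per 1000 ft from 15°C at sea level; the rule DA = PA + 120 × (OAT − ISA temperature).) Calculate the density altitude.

ISA temperature at 6500 ft = 15 − 2 × (6500/1000) = 2°C.
ISA deviation = -4 − 2 = -6°C.
Density altitude = 6500 + 120 × (-6) = 6500 + (-720) = 5780 ft.

5780 ft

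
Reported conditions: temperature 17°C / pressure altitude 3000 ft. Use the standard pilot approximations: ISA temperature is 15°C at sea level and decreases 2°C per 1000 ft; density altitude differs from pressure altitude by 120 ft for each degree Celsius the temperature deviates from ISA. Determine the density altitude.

ISA temperature at 3000 ft = 15 − 2 × (3000/1000) = 9°C.
ISA deviation = 17 − 9 = +8°C.
Density altitude = 3000 + 120 × (8) = 3000 + (+960) = 3960 ft.

3960 ft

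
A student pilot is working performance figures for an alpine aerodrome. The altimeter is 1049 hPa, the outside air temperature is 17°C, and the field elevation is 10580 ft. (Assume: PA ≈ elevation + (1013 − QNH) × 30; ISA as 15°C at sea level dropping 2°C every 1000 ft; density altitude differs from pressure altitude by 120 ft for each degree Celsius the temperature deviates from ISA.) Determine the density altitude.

12020 ft

Pressure altitude = 10580 + (1013 − 1049) × 30 = 10580 + (-1080) = 9500 ft.
ISA temperature at 9500 ft = 15 − 2 × (9500/1000) = -4°C.
ISA deviation = 17 − (-4) = +21°C.
Density altitude = 9500 + 120 × (21) = 12020 ft.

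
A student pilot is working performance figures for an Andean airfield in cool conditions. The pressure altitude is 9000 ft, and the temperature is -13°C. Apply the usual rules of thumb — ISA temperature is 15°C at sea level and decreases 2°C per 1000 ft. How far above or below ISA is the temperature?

ISA-10°C

ISA temperature at 9000 ft = 15 − 2 × (9000/1000) = -3°C.
Deviation = OAT − ISA = -13 − (-3) = -10°C.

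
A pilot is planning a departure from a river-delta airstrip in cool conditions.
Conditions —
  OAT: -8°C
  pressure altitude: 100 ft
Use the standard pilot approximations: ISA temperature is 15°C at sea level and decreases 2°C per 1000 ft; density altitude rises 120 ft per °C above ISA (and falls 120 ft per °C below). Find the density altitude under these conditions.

-2636 ft

ISA temperature at 100 ft = 15 − 2 × (100/1000) = 14.8°C.
ISA deviation = -8 − 14.8 = -22.8°C.
Density altitude = 100 + 120 × (-22.8) = 100 + (-2736) = -2636 ft.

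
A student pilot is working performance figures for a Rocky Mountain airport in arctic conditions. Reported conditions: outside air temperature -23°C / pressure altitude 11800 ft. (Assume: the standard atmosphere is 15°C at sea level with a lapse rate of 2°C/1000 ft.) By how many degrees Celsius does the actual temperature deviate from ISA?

ISA-14.4°C

ISA temperature at 11800 ft = 15 − 2 × (11800/1000) = -8.6°C.
Deviation = OAT − ISA = -23 − (-8.6) = -14.4°C.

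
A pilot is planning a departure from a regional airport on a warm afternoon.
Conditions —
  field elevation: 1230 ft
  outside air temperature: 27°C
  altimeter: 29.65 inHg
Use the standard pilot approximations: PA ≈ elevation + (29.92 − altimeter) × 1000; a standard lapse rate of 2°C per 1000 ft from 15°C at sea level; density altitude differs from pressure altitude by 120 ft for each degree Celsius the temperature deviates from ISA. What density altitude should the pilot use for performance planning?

3300 ft

Pressure altitude = 1230 + (29.92 − 29.65) × 1000 = 1230 + (+270) = 1500 ft.
ISA temperature at 1500 ft = 15 − 2 × (1500/1000) = 12°C.
ISA deviation = 27 − 12 = +15°C.
Density altitude = 1500 + 120 × (15) = 3300 ft.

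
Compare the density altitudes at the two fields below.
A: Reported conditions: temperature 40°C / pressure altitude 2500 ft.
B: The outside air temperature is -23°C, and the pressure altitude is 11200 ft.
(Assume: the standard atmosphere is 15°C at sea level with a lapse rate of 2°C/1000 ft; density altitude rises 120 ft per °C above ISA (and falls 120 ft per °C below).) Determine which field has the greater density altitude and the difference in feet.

B by 3228 ft

A: ISA temp = 10°C, deviation +30°C, DA = 2500 + 120 × 30 = 6100 ft.
B: ISA temp = -7.4°C, deviation -15.6°C, DA = 11200 + 120 × (-15.6) = 9328 ft.
B is higher by 9328 − 6100 = 3228 ft.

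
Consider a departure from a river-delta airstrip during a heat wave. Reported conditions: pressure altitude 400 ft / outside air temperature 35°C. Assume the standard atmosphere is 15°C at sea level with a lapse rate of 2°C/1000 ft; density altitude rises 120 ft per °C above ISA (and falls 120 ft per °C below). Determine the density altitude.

2896 ft

ISA temperature at 400 ft = 15 − 2 × (400/1000) = 14.2°C.
ISA deviation = 35 − 14.2 = +20.8°C.
Density altitude = 400 + 120 × (20.8) = 400 + (+2496) = 2896 ft.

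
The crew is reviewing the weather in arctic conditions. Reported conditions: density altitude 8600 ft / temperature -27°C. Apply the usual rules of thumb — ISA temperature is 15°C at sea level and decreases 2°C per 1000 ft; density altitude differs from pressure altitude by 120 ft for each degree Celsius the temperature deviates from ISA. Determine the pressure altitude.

DA = PA + 120 × (OAT − (15 − 2·PA/1000)) = PA + 120·OAT − 1800 + 0.24·PA = 1.24·PA + 120·OAT − 1800.
So 1.24·PA = 8600 − 120 × (-27) + 1800 = 13640.
PA = 13640 / 1.24 = 11000 ft.

11000 ft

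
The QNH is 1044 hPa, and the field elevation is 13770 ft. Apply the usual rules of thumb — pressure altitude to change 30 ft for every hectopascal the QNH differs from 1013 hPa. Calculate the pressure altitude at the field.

12840 ft

Pressure correction = (1013 − 1044) × 30 = -930 ft.
Pressure altitude = 13770 + (-930) = 12840 ft.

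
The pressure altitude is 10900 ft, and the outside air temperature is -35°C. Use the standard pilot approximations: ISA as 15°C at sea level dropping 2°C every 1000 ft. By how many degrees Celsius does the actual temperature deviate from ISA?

ISA temperature at 10900 ft = 15 − 2 × (10900/1000) = -6.8°C.
Deviation = OAT − ISA = -35 − (-6.8) = -28.2°C.

ISA-28.2°C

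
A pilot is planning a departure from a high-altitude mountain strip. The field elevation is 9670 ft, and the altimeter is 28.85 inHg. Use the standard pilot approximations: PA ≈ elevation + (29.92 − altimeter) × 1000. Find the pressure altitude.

Pressure correction = (29.92 − 28.85) × 1000 = +1070 ft.
Pressure altitude = 9670 + (+1070) = 10740 ft.

10740 ft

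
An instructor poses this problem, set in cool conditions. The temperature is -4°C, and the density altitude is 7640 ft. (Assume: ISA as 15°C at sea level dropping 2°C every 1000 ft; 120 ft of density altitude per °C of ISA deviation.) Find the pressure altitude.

DA = PA + 120 × (OAT − (15 − 2·PA/1000)) = PA + 120·OAT − 1800 + 0.24·PA = 1.24·PA + 120·OAT − 1800.
So 1.24·PA = 7640 − 120 × (-4) + 1800 = 9920.
PA = 9920 / 1.24 = 8000 ft.

8000 ft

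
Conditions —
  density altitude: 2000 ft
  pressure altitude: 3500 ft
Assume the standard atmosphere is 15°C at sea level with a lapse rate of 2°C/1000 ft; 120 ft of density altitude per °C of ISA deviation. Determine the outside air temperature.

-4.5°C

Density altitude − pressure altitude = 2000 − 3500 = -1500 ft.
At 120 ft/°C that is an ISA deviation of -1500/120 = -12.5°C.
ISA temperature at 3500 ft = 15 − 2 × (3500/1000) = 8°C.
OAT = ISA + deviation = 8 + (-12.5) = -4.5°C.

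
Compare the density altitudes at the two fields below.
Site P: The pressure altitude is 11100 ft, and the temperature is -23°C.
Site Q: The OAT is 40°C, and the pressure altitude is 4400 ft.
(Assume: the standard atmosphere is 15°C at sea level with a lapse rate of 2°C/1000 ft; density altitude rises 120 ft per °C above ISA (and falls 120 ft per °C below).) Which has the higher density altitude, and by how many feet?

Site P by 748 ft

Site P: ISA temp = -7.2°C, deviation -15.8°C, DA = 11100 + 120 × (-15.8) = 9204 ft.
Site Q: ISA temp = 6.2°C, deviation +33.8°C, DA = 4400 + 120 × 33.8 = 8456 ft.
Site P is higher by 9204 − 8456 = 748 ft.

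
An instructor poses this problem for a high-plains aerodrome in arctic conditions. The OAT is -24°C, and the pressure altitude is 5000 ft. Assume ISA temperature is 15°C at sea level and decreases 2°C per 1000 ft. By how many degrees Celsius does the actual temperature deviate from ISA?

ISA temperature at 5000 ft = 15 − 2 × (5000/1000) = 5°C.
Deviation = OAT − ISA = -24 − 5 = -29°C.

ISA-29°C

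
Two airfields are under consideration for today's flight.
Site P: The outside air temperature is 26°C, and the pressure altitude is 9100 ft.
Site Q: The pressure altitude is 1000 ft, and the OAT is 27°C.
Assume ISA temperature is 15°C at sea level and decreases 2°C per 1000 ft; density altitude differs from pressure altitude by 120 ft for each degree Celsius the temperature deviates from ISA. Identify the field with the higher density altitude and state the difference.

Site P by 9924 ft

Site P: ISA temp = -3.2°C, deviation +29.2°C, DA = 9100 + 120 × 29.2 = 12604 ft.
Site Q: ISA temp = 13°C, deviation +14°C, DA = 1000 + 120 × 14 = 2680 ft.
Site P is higher by 12604 − 2680 = 9924 ft.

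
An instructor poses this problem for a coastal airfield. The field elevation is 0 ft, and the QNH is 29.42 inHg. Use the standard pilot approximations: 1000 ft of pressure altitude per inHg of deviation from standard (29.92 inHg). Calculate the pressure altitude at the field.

500 ft

Pressure correction = (29.92 − 29.42) × 1000 = +500 ft.
Pressure altitude = 0 + (+500) = 500 ft.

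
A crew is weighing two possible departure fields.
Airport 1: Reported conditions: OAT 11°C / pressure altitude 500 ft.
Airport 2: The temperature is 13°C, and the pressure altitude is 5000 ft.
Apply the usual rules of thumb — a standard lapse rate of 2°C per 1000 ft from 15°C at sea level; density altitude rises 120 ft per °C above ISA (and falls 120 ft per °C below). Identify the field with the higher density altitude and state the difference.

Airport 2 by 5820 ft

Airport 1: ISA temp = 14°C, deviation -3°C, DA = 500 + 120 × (-3) = 140 ft.
Airport 2: ISA temp = 5°C, deviation +8°C, DA = 5000 + 120 × 8 = 5960 ft.
Airport 2 is higher by 5960 − 140 = 5820 ft.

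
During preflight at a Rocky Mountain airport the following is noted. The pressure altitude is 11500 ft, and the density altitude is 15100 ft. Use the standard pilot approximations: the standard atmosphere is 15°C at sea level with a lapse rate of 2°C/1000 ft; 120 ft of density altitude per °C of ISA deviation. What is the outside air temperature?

22°C

Density altitude − pressure altitude = 15100 − 11500 = +3600 ft.
At 120 ft/°C that is an ISA deviation of 3600/120 = +30°C.
ISA temperature at 11500 ft = 15 − 2 × (11500/1000) = -8°C.
OAT = ISA + deviation = -8 + (+30) = 22°C.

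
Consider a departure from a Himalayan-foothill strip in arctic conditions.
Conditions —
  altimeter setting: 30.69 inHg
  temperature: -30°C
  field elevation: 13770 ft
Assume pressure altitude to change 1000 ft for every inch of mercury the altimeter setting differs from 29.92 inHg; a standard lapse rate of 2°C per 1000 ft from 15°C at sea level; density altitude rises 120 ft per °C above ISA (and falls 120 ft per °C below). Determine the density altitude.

10720 ft

Pressure altitude = 13770 + (29.92 − 30.69) × 1000 = 13770 + (-770) = 13000 ft.
ISA temperature at 13000 ft = 15 − 2 × (13000/1000) = -11°C.
ISA deviation = -30 − (-11) = -19°C.
Density altitude = 13000 + 120 × (-19) = 10720 ft.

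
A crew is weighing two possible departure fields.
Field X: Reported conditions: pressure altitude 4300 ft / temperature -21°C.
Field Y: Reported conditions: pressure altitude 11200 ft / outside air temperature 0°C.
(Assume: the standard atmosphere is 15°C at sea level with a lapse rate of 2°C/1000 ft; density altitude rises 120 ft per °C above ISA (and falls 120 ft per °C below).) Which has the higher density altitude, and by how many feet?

Field X: ISA temp = 6.4°C, deviation -27.4°C, DA = 4300 + 120 × (-27.4) = 1012 ft.
Field Y: ISA temp = -7.4°C, deviation +7.4°C, DA = 11200 + 120 × 7.4 = 12088 ft.
Field Y is higher by 12088 − 1012 = 11076 ft.

Field Y by 11076 ft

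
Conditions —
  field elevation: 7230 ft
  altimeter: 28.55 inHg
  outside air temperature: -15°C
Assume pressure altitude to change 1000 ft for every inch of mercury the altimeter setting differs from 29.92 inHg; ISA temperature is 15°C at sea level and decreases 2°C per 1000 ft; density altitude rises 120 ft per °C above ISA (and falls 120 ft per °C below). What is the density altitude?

7064 ft

Pressure altitude = 7230 + (29.92 − 28.55) × 1000 = 7230 + (+1370) = 8600 ft.
ISA temperature at 8600 ft = 15 − 2 × (8600/1000) = -2.2°C.
ISA deviation = -15 − (-2.2) = -12.8°C.
Density altitude = 8600 + 120 × (-12.8) = 7064 ft.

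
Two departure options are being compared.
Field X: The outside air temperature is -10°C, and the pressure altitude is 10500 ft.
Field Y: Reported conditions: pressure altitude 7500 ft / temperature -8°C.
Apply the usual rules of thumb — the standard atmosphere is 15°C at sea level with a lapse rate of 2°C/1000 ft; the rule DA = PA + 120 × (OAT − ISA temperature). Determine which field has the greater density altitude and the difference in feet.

Field X by 3480 ft

Field X: ISA temp = -6°C, deviation -4°C, DA = 10500 + 120 × (-4) = 10020 ft.
Field Y: ISA temp = 0°C, deviation -8°C, DA = 7500 + 120 × (-8) = 6540 ft.
Field X is higher by 10020 − 6540 = 3480 ft.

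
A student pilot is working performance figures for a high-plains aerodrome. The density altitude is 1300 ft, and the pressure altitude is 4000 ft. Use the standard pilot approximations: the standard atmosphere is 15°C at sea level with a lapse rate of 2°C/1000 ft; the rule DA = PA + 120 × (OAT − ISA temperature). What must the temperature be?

-15.5°C

Density altitude − pressure altitude = 1300 − 4000 = -2700 ft.
At 120 ft/°C that is an ISA deviation of -2700/120 = -22.5°C.
ISA temperature at 4000 ft = 15 − 2 × (4000/1000) = 7°C.
OAT = ISA + deviation = 7 + (-22.5) = -15.5°C.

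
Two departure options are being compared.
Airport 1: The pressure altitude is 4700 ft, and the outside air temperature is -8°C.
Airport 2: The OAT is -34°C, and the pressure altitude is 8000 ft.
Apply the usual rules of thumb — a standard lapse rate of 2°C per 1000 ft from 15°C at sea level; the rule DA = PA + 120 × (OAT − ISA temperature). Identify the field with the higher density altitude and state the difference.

Airport 1: ISA temp = 5.6°C, deviation -13.6°C, DA = 4700 + 120 × (-13.6) = 3068 ft.
Airport 2: ISA temp = -1°C, deviation -33°C, DA = 8000 + 120 × (-33) = 4040 ft.
Airport 2 is higher by 4040 − 3068 = 972 ft.

Airport 2 by 972 ft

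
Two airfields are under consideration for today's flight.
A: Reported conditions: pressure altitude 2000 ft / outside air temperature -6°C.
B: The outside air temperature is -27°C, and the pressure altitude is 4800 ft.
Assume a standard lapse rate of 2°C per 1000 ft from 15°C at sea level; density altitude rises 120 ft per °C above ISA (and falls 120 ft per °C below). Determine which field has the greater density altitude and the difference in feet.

A: ISA temp = 11°C, deviation -17°C, DA = 2000 + 120 × (-17) = -40 ft.
B: ISA temp = 5.4°C, deviation -32.4°C, DA = 4800 + 120 × (-32.4) = 912 ft.
B is higher by 912 − (-40) = 952 ft.

B by 952 ft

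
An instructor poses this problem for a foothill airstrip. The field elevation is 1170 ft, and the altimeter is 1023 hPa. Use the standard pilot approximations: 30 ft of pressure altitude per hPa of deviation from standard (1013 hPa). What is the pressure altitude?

Pressure correction = (1013 − 1023) × 30 = -300 ft.
Pressure altitude = 1170 + (-300) = 870 ft.

870 ft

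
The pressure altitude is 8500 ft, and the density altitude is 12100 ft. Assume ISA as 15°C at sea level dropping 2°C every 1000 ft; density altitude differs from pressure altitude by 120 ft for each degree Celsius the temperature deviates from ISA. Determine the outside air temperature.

Density altitude − pressure altitude = 12100 − 8500 = +3600 ft.
At 120 ft/°C that is an ISA deviation of 3600/120 = +30°C.
ISA temperature at 8500 ft = 15 − 2 × (8500/1000) = -2°C.
OAT = ISA + deviation = -2 + (+30) = 28°C.

28°C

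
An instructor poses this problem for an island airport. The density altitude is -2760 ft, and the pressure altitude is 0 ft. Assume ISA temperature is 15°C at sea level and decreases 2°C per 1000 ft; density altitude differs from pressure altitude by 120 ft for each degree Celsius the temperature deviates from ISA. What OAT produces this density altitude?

-8°C

Density altitude − pressure altitude = -2760 − 0 = -2760 ft.
At 120 ft/°C that is an ISA deviation of -2760/120 = -23°C.
ISA temperature at 0 ft = 15 − 2 × (0/1000) = 15°C.
OAT = ISA + deviation = 15 + (-23) = -8°C.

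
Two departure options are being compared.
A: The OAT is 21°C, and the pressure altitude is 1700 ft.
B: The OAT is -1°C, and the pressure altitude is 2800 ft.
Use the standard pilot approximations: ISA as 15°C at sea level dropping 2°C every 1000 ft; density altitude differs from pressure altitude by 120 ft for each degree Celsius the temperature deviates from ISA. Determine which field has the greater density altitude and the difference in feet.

A by 1276 ft

A: ISA temp = 11.6°C, deviation +9.4°C, DA = 1700 + 120 × 9.4 = 2828 ft.
B: ISA temp = 9.4°C, deviation -10.4°C, DA = 2800 + 120 × (-10.4) = 1552 ft.
A is higher by 2828 − 1552 = 1276 ft.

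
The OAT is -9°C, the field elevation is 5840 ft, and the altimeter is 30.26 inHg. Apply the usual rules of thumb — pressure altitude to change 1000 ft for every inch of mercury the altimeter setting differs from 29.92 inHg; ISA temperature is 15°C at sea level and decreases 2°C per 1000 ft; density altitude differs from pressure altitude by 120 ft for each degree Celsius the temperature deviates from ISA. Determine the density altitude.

3940 ft

Pressure altitude = 5840 + (29.92 − 30.26) × 1000 = 5840 + (-340) = 5500 ft.
ISA temperature at 5500 ft = 15 − 2 × (5500/1000) = 4°C.
ISA deviation = -9 − 4 = -13°C.
Density altitude = 5500 + 120 × (-13) = 3940 ft.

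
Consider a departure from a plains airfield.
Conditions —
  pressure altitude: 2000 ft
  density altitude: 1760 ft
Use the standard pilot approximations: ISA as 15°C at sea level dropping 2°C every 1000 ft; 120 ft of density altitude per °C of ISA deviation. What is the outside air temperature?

Density altitude − pressure altitude = 1760 − 2000 = -240 ft.
At 120 ft/°C that is an ISA deviation of -240/120 = -2°C.
ISA temperature at 2000 ft = 15 − 2 × (2000/1000) = 11°C.
OAT = ISA + deviation = 11 + (-2) = 9°C.

9°C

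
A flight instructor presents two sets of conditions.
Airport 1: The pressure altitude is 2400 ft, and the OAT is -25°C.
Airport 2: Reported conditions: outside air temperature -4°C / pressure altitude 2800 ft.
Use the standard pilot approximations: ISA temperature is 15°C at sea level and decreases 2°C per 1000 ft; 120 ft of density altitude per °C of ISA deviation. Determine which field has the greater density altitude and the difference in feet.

Airport 2 by 3016 ft

Airport 1: ISA temp = 10.2°C, deviation -35.2°C, DA = 2400 + 120 × (-35.2) = -1824 ft.
Airport 2: ISA temp = 9.4°C, deviation -13.4°C, DA = 2800 + 120 × (-13.4) = 1192 ft.
Airport 2 is higher by 1192 − (-1824) = 3016 ft.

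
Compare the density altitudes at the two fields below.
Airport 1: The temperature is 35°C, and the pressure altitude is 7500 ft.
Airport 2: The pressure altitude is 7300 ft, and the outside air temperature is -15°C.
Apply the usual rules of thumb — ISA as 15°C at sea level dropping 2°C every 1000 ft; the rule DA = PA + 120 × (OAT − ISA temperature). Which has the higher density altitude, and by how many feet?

Airport 1: ISA temp = 0°C, deviation +35°C, DA = 7500 + 120 × 35 = 11700 ft.
Airport 2: ISA temp = 0.4°C, deviation -15.4°C, DA = 7300 + 120 × (-15.4) = 5452 ft.
Airport 1 is higher by 11700 − 5452 = 6248 ft.

Airport 1 by 6248 ft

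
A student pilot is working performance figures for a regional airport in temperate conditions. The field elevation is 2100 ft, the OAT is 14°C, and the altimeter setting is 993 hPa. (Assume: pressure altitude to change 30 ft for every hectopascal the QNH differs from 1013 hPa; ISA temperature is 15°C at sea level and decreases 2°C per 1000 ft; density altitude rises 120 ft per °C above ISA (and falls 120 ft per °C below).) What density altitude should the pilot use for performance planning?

Pressure altitude = 2100 + (1013 − 993) × 30 = 2100 + (+600) = 2700 ft.
ISA temperature at 2700 ft = 15 − 2 × (2700/1000) = 9.6°C.
ISA deviation = 14 − 9.6 = +4.4°C.
Density altitude = 2700 + 120 × (4.4) = 3228 ft.

3228 ft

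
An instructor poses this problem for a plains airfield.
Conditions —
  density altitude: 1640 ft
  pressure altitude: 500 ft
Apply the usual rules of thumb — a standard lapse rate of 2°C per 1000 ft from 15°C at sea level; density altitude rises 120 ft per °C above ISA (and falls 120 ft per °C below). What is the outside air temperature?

Density altitude − pressure altitude = 1640 − 500 = +1140 ft.
At 120 ft/°C that is an ISA deviation of 1140/120 = +9.5°C.
ISA temperature at 500 ft = 15 − 2 × (500/1000) = 14°C.
OAT = ISA + deviation = 14 + (+9.5) = 23.5°C.

23.5°C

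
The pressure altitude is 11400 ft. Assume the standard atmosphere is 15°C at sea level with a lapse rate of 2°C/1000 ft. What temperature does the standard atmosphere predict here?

-7.8°C

ISA temperature = 15 − 2 × (11400/1000) = 15 − 22.8 = -7.8°C.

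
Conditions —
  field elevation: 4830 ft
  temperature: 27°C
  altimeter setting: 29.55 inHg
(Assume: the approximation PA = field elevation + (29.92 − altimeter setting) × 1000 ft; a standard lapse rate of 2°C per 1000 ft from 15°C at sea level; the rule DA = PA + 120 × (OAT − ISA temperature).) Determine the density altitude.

7888 ft

Pressure altitude = 4830 + (29.92 − 29.55) × 1000 = 4830 + (+370) = 5200 ft.
ISA temperature at 5200 ft = 15 − 2 × (5200/1000) = 4.6°C.
ISA deviation = 27 − 4.6 = +22.4°C.
Density altitude = 5200 + 120 × (22.4) = 7888 ft.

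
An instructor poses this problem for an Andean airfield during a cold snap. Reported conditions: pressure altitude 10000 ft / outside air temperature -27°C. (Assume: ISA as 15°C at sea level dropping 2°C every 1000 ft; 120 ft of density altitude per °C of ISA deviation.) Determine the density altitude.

ISA temperature at 10000 ft = 15 − 2 × (10000/1000) = -5°C.
ISA deviation = -27 − (-5) = -22°C.
Density altitude = 10000 + 120 × (-22) = 10000 + (-2640) = 7360 ft.

7360 ft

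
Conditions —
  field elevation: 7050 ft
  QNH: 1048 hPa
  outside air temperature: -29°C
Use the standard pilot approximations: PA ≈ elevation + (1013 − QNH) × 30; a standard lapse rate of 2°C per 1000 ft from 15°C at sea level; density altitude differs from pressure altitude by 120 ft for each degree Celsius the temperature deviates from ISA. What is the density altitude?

2160 ft

Pressure altitude = 7050 + (1013 − 1048) × 30 = 7050 + (-1050) = 6000 ft.
ISA temperature at 6000 ft = 15 − 2 × (6000/1000) = 3°C.
ISA deviation = -29 − 3 = -32°C.
Density altitude = 6000 + 120 × (-32) = 2160 ft.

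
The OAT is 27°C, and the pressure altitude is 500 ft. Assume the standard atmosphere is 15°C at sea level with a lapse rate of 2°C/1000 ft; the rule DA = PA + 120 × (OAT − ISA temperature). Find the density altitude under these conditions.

ISA temperature at 500 ft = 15 − 2 × (500/1000) = 14°C.
ISA deviation = 27 − 14 = +13°C.
Density altitude = 500 + 120 × (13) = 500 + (+1560) = 2060 ft.

2060 ft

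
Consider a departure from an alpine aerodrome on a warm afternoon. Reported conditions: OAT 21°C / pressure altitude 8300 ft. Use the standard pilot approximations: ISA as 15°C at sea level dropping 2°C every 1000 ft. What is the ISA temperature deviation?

ISA temperature at 8300 ft = 15 − 2 × (8300/1000) = -1.6°C.
Deviation = OAT − ISA = 21 − (-1.6) = +22.6°C.

ISA+22.6°C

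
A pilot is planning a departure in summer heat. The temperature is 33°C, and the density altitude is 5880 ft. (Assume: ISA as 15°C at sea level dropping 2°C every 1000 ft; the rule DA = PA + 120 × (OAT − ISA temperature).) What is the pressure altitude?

DA = PA + 120 × (OAT − (15 − 2·PA/1000)) = PA + 120·OAT − 1800 + 0.24·PA = 1.24·PA + 120·OAT − 1800.
So 1.24·PA = 5880 − 120 × 33 + 1800 = 3720.
PA = 3720 / 1.24 = 3000 ft.

3000 ft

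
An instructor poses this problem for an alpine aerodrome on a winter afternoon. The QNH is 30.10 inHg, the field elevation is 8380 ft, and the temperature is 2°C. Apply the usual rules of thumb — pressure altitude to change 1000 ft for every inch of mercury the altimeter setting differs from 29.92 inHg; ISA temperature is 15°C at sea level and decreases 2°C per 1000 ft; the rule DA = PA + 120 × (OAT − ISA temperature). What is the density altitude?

8608 ft

Pressure altitude = 8380 + (29.92 − 30.10) × 1000 = 8380 + (-180) = 8200 ft.
ISA temperature at 8200 ft = 15 − 2 × (8200/1000) = -1.4°C.
ISA deviation = 2 − (-1.4) = +3.4°C.
Density altitude = 8200 + 120 × (3.4) = 8608 ft.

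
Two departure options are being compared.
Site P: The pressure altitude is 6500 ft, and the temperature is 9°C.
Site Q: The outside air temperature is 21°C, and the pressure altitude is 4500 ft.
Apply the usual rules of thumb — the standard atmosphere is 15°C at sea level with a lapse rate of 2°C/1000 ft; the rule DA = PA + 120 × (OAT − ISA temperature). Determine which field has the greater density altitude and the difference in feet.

Site P: ISA temp = 2°C, deviation +7°C, DA = 6500 + 120 × 7 = 7340 ft.
Site Q: ISA temp = 6°C, deviation +15°C, DA = 4500 + 120 × 15 = 6300 ft.
Site P is higher by 7340 − 6300 = 1040 ft.

Site P by 1040 ft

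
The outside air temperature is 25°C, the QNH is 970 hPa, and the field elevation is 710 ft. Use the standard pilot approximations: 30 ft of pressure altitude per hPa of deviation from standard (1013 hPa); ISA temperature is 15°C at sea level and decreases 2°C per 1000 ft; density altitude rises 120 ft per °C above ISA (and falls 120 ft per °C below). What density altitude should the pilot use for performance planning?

Pressure altitude = 710 + (1013 − 970) × 30 = 710 + (+1290) = 2000 ft.
ISA temperature at 2000 ft = 15 − 2 × (2000/1000) = 11°C.
ISA deviation = 25 − 11 = +14°C.
Density altitude = 2000 + 120 × (14) = 3680 ft.

3680 ft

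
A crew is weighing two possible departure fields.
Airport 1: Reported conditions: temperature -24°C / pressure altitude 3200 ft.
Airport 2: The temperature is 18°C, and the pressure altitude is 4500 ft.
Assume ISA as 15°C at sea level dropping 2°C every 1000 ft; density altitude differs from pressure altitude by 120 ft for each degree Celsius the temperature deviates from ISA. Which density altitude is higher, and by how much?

Airport 2 by 6652 ft

Airport 1: ISA temp = 8.6°C, deviation -32.6°C, DA = 3200 + 120 × (-32.6) = -712 ft.
Airport 2: ISA temp = 6°C, deviation +12°C, DA = 4500 + 120 × 12 = 5940 ft.
Airport 2 is higher by 5940 − (-712) = 6652 ft.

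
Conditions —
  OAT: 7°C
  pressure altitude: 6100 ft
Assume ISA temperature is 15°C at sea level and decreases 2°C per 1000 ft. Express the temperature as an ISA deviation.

ISA+4.2°C

ISA temperature at 6100 ft = 15 − 2 × (6100/1000) = 2.8°C.
Deviation = OAT − ISA = 7 − 2.8 = +4.2°C.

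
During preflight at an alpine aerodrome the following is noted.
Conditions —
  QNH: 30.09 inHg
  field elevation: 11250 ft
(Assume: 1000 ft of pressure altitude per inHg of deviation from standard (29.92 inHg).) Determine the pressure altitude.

Pressure correction = (29.92 − 30.09) × 1000 = -170 ft.
Pressure altitude = 11250 + (-170) = 11080 ft.

11080 ft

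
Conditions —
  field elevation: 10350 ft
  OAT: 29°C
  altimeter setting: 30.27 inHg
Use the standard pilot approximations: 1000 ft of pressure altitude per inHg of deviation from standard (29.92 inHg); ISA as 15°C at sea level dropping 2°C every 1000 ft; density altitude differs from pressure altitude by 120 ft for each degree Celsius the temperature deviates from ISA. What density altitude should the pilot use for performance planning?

Pressure altitude = 10350 + (29.92 − 30.27) × 1000 = 10350 + (-350) = 10000 ft.
ISA temperature at 10000 ft = 15 − 2 × (10000/1000) = -5°C.
ISA deviation = 29 − (-5) = +34°C.
Density altitude = 10000 + 120 × (34) = 14080 ft.

14080 ft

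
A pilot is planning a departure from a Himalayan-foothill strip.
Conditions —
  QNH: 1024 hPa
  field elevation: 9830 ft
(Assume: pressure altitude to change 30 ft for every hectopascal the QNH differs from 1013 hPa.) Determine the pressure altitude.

9500 ft

Pressure correction = (1013 − 1024) × 30 = -330 ft.
Pressure altitude = 9830 + (-330) = 9500 ft.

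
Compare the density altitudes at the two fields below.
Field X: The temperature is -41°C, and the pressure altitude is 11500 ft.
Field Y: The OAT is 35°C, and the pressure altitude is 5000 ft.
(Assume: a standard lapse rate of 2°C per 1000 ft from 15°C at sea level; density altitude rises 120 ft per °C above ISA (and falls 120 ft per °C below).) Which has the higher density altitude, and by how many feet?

Field X: ISA temp = -8°C, deviation -33°C, DA = 11500 + 120 × (-33) = 7540 ft.
Field Y: ISA temp = 5°C, deviation +30°C, DA = 5000 + 120 × 30 = 8600 ft.
Field Y is higher by 8600 − 7540 = 1060 ft.

Field Y by 1060 ft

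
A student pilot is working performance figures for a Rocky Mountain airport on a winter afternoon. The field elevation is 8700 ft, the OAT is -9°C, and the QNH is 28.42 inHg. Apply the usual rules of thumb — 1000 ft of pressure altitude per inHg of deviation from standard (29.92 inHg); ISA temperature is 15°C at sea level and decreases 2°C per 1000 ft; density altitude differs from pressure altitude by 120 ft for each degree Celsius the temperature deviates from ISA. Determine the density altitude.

9768 ft

Pressure altitude = 8700 + (29.92 − 28.42) × 1000 = 8700 + (+1500) = 10200 ft.
ISA temperature at 10200 ft = 15 − 2 × (10200/1000) = -5.4°C.
ISA deviation = -9 − (-5.4) = -3.6°C.
Density altitude = 10200 + 120 × (-3.6) = 9768 ft.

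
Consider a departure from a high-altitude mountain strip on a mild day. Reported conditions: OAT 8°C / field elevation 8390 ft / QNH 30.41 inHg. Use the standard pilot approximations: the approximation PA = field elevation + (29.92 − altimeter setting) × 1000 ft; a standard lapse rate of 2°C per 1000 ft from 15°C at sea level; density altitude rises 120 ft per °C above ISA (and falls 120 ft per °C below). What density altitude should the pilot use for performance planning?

8956 ft

Pressure altitude = 8390 + (29.92 − 30.41) × 1000 = 8390 + (-490) = 7900 ft.
ISA temperature at 7900 ft = 15 − 2 × (7900/1000) = -0.8°C.
ISA deviation = 8 − (-0.8) = +8.8°C.
Density altitude = 7900 + 120 × (8.8) = 8956 ft.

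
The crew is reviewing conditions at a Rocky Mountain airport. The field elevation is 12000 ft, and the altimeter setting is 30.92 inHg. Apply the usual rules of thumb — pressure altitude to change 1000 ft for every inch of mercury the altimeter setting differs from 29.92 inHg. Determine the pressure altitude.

11000 ft

Pressure correction = (29.92 − 30.92) × 1000 = -1000 ft.
Pressure altitude = 12000 + (-1000) = 11000 ft.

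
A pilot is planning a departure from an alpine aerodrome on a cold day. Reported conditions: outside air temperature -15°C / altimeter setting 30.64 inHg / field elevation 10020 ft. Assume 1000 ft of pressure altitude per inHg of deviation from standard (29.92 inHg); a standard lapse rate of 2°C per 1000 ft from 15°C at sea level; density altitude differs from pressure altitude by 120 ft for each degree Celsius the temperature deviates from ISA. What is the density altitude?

7932 ft

Pressure altitude = 10020 + (29.92 − 30.64) × 1000 = 10020 + (-720) = 9300 ft.
ISA temperature at 9300 ft = 15 − 2 × (9300/1000) = -3.6°C.
ISA deviation = -15 − (-3.6) = -11.4°C.
Density altitude = 9300 + 120 × (-11.4) = 7932 ft.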